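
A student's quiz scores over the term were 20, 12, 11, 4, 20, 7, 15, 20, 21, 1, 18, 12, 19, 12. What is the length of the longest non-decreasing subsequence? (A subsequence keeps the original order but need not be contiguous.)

5

Let dp[i] be the length of the longest such subsequence ending at index i:
i:      1  2  3  4  5  6  7  8  9 10 11 12 13 14
a[i]:  20 12 11  4 20  7 15 20 21  1 18 12 19 12
dp:     1  1  1  1  2  2  3  4  5  1  4  3  5  4
Maximum dp value is 5.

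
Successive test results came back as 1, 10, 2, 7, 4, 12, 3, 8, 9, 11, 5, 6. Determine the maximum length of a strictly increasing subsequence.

6

Track the smallest tail for each achievable length (strict):
1 → extends → [1]
10 → extends → [1, 10]
2 → replaces 10 → [1, 2]
7 → extends → [1, 2, 7]
4 → replaces 7 → [1, 2, 4]
12 → extends → [1, 2, 4, 12]
3 → replaces 4 → [1, 2, 3, 12]
8 → replaces 12 → [1, 2, 3, 8]
9 → extends → [1, 2, 3, 8, 9]
11 → extends → [1, 2, 3, 8, 9, 11]
5 → replaces 8 → [1, 2, 3, 5, 9, 11]
6 → replaces 9 → [1, 2, 3, 5, 6, 11]
Six tails, so the longest strictly increasing subsequence has length 6 (e.g. 1, 2, 7, 8, 9, 11).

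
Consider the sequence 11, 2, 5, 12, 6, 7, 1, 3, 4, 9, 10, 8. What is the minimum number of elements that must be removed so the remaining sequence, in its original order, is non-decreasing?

Fewest deletions = n − (longest non-decreasing subsequence).
Patience tails:
11 → extends → [11]
2 → replaces 11 → [2]
5 → extends → [2, 5]
12 → extends → [2, 5, 12]
6 → replaces 12 → [2, 5, 6]
7 → extends → [2, 5, 6, 7]
1 → replaces 2 → [1, 5, 6, 7]
3 → replaces 5 → [1, 3, 6, 7]
4 → replaces 6 → [1, 3, 4, 7]
9 → extends → [1, 3, 4, 7, 9]
10 → extends → [1, 3, 4, 7, 9, 10]
8 → replaces 9 → [1, 3, 4, 7, 8, 10]
Longest non-decreasing subsequence has length 6, so deletions = 12 − 6 = 6.

6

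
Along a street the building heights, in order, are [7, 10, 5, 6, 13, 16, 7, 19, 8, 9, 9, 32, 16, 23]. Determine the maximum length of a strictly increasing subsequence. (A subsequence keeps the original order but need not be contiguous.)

7

Track the smallest tail for each achievable length (strict):
7 → extends → [7]
10 → extends → [7, 10]
5 → replaces 7 → [5, 10]
6 → replaces 10 → [5, 6]
13 → extends → [5, 6, 13]
16 → extends → [5, 6, 13, 16]
7 → replaces 13 → [5, 6, 7, 16]
19 → extends → [5, 6, 7, 16, 19]
8 → replaces 16 → [5, 6, 7, 8, 19]
9 → replaces 19 → [5, 6, 7, 8, 9]
9 → already a tail → [5, 6, 7, 8, 9]
32 → extends → [5, 6, 7, 8, 9, 32]
16 → replaces 32 → [5, 6, 7, 8, 9, 16]
23 → extends → [5, 6, 7, 8, 9, 16, 23]
Seven tails, so the longest strictly increasing subsequence has length 7 (e.g. 5, 6, 7, 8, 9, 16, 23).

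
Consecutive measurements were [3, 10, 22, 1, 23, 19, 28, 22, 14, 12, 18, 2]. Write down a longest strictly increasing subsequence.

Patience tails give the LIS length; then backtrack through the dp parents:
3 → extends → [3]
10 → extends → [3, 10]
22 → extends → [3, 10, 22]
1 → replaces 3 → [1, 10, 22]
23 → extends → [1, 10, 22, 23]
19 → replaces 22 → [1, 10, 19, 23]
28 → extends → [1, 10, 19, 23, 28]
22 → replaces 23 → [1, 10, 19, 22, 28]
14 → replaces 19 → [1, 10, 14, 22, 28]
12 → replaces 14 → [1, 10, 12, 22, 28]
18 → replaces 22 → [1, 10, 12, 18, 28]
2 → replaces 10 → [1, 2, 12, 18, 28]
Length 5; one witness is 3, 10, 22, 23, 28.

3, 10, 22, 23, 28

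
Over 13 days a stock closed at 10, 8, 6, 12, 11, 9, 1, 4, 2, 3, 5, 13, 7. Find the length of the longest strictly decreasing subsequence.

Negate each value so 'decreasing' becomes 'increasing', then run patience tails on the negated sequence:
-10 → extends → [-10]
-8 → extends → [-10, -8]
-6 → extends → [-10, -8, -6]
-12 → replaces -10 → [-12, -8, -6]
-11 → replaces -8 → [-12, -11, -6]
-9 → replaces -6 → [-12, -11, -9]
-1 → extends → [-12, -11, -9, -1]
-4 → replaces -1 → [-12, -11, -9, -4]
-2 → extends → [-12, -11, -9, -4, -2]
-3 → replaces -2 → [-12, -11, -9, -4, -3]
-5 → replaces -4 → [-12, -11, -9, -5, -3]
-13 → replaces -12 → [-13, -11, -9, -5, -3]
-7 → replaces -5 → [-13, -11, -9, -7, -3]
Five tails, so the longest strictly decreasing subsequence of the original has length 5.

5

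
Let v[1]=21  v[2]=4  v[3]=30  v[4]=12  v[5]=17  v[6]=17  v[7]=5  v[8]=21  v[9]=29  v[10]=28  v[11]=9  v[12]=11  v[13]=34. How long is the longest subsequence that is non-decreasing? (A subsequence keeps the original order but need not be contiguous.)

Track the smallest tail for each achievable length (allowing ties):
21 → extends → [21]
4 → replaces 21 → [4]
30 → extends → [4, 30]
12 → replaces 30 → [4, 12]
17 → extends → [4, 12, 17]
17 → extends → [4, 12, 17, 17]
5 → replaces 12 → [4, 5, 17, 17]
21 → extends → [4, 5, 17, 17, 21]
29 → extends → [4, 5, 17, 17, 21, 29]
28 → replaces 29 → [4, 5, 17, 17, 21, 28]
9 → replaces 17 → [4, 5, 9, 17, 21, 28]
11 → replaces 17 → [4, 5, 9, 11, 21, 28]
34 → extends → [4, 5, 9, 11, 21, 28, 34]
Seven tails, so the longest non-decreasing subsequence has length 7 (e.g. 4, 12, 17, 17, 21, 29, 34).

7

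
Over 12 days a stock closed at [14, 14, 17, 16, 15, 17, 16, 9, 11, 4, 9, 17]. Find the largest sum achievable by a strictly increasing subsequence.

Let S[i] be the best sum of a strictly increasing subsequence ending at i:
i:      1  2  3  4  5  6  7  8  9 10 11 12
a[i]:  14 14 17 16 15 17 16  9 11  4  9 17
S:     14 14 31 30 29 47 45  9 20  4 13 62
Maximum is 62 (e.g. 14 + 15 + 16 + 17).

62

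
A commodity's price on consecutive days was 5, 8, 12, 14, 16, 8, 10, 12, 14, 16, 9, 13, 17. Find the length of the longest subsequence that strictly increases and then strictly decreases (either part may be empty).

7

inc[i] = longest strictly increasing subsequence ending at i; dec[i] = longest strictly decreasing subsequence starting at i:
i:      1  2  3  4  5  6  7  8  9 10 11 12 13
a[i]:   5  8 12 14 16  8 10 12 14 16  9 13 17
inc:    1  2  3  4  5  2  3  4  5  6  3  5  7
dec:    1  1  3  3  3  1  2  2  2  2  1  1  1
Best peak at i=5 (value 16): inc=5, dec=3, length 5+3−1 = 7.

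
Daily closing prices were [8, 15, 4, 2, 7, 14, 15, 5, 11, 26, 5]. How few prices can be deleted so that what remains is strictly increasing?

Fewest deletions = n − (longest strictly increasing subsequence).
Patience tails:
8 → extends → [8]
15 → extends → [8, 15]
4 → replaces 8 → [4, 15]
2 → replaces 4 → [2, 15]
7 → replaces 15 → [2, 7]
14 → extends → [2, 7, 14]
15 → extends → [2, 7, 14, 15]
5 → replaces 7 → [2, 5, 14, 15]
11 → replaces 14 → [2, 5, 11, 15]
26 → extends → [2, 5, 11, 15, 26]
5 → already a tail → [2, 5, 11, 15, 26]
Longest strictly increasing subsequence has length 5, so deletions = 11 − 5 = 6.

6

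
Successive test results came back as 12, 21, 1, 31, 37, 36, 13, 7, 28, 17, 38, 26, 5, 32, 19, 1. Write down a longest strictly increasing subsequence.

Patience tails give the LIS length; then backtrack through the dp parents:
12 → extends → [12]
21 → extends → [12, 21]
1 → replaces 12 → [1, 21]
31 → extends → [1, 21, 31]
37 → extends → [1, 21, 31, 37]
36 → replaces 37 → [1, 21, 31, 36]
13 → replaces 21 → [1, 13, 31, 36]
7 → replaces 13 → [1, 7, 31, 36]
28 → replaces 31 → [1, 7, 28, 36]
17 → replaces 28 → [1, 7, 17, 36]
38 → extends → [1, 7, 17, 36, 38]
26 → replaces 36 → [1, 7, 17, 26, 38]
5 → replaces 7 → [1, 5, 17, 26, 38]
32 → replaces 38 → [1, 5, 17, 26, 32]
19 → replaces 26 → [1, 5, 17, 19, 32]
1 → already a tail → [1, 5, 17, 19, 32]
Length 5; one witness is 12, 21, 31, 37, 38.

12, 21, 31, 37, 38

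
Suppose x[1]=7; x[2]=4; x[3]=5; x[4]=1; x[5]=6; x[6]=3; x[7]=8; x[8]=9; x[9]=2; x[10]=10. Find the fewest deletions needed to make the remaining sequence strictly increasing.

Fewest deletions = n − (longest strictly increasing subsequence).
Patience tails:
7 → extends → [7]
4 → replaces 7 → [4]
5 → extends → [4, 5]
1 → replaces 4 → [1, 5]
6 → extends → [1, 5, 6]
3 → replaces 5 → [1, 3, 6]
8 → extends → [1, 3, 6, 8]
9 → extends → [1, 3, 6, 8, 9]
2 → replaces 3 → [1, 2, 6, 8, 9]
10 → extends → [1, 2, 6, 8, 9, 10]
Longest strictly increasing subsequence has length 6, so deletions = 10 − 6 = 4.

4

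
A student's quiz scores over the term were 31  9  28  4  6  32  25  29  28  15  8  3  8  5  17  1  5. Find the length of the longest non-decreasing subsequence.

Let dp[i] be the length of the longest such subsequence ending at index i:
i:      1  2  3  4  5  6  7  8  9 10 11 12 13 14 15 16 17
a[i]:  31  9 28  4  6 32 25 29 28 15  8  3  8  5 17  1  5
dp:     1  1  2  1  2  3  3  4  4  3  3  1  4  2  5  1  3
Maximum dp value is 5.

5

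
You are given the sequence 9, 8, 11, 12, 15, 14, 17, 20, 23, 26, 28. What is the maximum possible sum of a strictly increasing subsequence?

161

Let S[i] be the best sum of a strictly increasing subsequence ending at i:
i:       1   2   3   4   5   6   7   8   9  10  11
a[i]:    9   8  11  12  15  14  17  20  23  26  28
S:       9   8  20  32  47  46  64  84 107 133 161
Maximum is 161 (e.g. 9 + 11 + 12 + 15 + 17 + 20 + 23 + 26 + 28).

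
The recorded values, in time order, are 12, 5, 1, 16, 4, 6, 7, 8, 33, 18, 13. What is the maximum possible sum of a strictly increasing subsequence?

Let S[i] be the best sum of a strictly increasing subsequence ending at i:
i:      1  2  3  4  5  6  7  8  9 10 11
a[i]:  12  5  1 16  4  6  7  8 33 18 13
S:     12  5  1 28  5 11 18 26 61 46 39
Maximum is 61 (e.g. 12 + 16 + 33).

61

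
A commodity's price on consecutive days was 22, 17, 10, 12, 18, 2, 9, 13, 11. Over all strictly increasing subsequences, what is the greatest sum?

Let S[i] be the best sum of a strictly increasing subsequence ending at i:
i:      1  2  3  4  5  6  7  8  9
a[i]:  22 17 10 12 18  2  9 13 11
S:     22 17 10 22 40  2 11 35 22
Maximum is 40 (e.g. 10 + 12 + 18).

40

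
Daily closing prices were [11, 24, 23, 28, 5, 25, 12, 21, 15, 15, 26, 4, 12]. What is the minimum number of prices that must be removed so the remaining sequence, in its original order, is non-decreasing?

8

Fewest deletions = n − (longest non-decreasing subsequence).
i:      1  2  3  4  5  6  7  8  9 10 11 12 13
a[i]:  11 24 23 28  5 25 12 21 15 15 26  4 12
dp:     1  2  2  3  1  3  2  3  3  4  5  1  3
max dp = 5, so deletions = 13 − 5 = 8.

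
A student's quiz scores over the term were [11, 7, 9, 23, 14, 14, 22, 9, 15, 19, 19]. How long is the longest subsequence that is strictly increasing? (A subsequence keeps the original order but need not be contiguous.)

Track the smallest tail for each achievable length (strict):
11 → extends → [11]
7 → replaces 11 → [7]
9 → extends → [7, 9]
23 → extends → [7, 9, 23]
14 → replaces 23 → [7, 9, 14]
14 → already a tail → [7, 9, 14]
22 → extends → [7, 9, 14, 22]
9 → already a tail → [7, 9, 14, 22]
15 → replaces 22 → [7, 9, 14, 15]
19 → extends → [7, 9, 14, 15, 19]
19 → already a tail → [7, 9, 14, 15, 19]
Five tails, so the longest strictly increasing subsequence has length 5 (e.g. 7, 9, 14, 15, 19).

5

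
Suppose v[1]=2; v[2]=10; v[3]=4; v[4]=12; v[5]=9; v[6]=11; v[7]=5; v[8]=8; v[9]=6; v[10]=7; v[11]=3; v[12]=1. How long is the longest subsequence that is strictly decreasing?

Negate each value so 'decreasing' becomes 'increasing', then run patience tails on the negated sequence:
-2 → extends → [-2]
-10 → replaces -2 → [-10]
-4 → extends → [-10, -4]
-12 → replaces -10 → [-12, -4]
-9 → replaces -4 → [-12, -9]
-11 → replaces -9 → [-12, -11]
-5 → extends → [-12, -11, -5]
-8 → replaces -5 → [-12, -11, -8]
-6 → extends → [-12, -11, -8, -6]
-7 → replaces -6 → [-12, -11, -8, -7]
-3 → extends → [-12, -11, -8, -7, -3]
-1 → extends → [-12, -11, -8, -7, -3, -1]
Six tails, so the longest strictly decreasing subsequence of the original has length 6.

6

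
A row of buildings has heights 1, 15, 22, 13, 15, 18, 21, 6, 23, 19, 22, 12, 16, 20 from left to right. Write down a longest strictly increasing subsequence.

1, 13, 15, 18, 21, 23

Patience tails give the LIS length; then backtrack through the dp parents:
1 → extends → [1]
15 → extends → [1, 15]
22 → extends → [1, 15, 22]
13 → replaces 15 → [1, 13, 22]
15 → replaces 22 → [1, 13, 15]
18 → extends → [1, 13, 15, 18]
21 → extends → [1, 13, 15, 18, 21]
6 → replaces 13 → [1, 6, 15, 18, 21]
23 → extends → [1, 6, 15, 18, 21, 23]
19 → replaces 21 → [1, 6, 15, 18, 19, 23]
22 → replaces 23 → [1, 6, 15, 18, 19, 22]
12 → replaces 15 → [1, 6, 12, 18, 19, 22]
16 → replaces 18 → [1, 6, 12, 16, 19, 22]
20 → replaces 22 → [1, 6, 12, 16, 19, 20]
Length 6; one witness is 1, 13, 15, 18, 21, 23.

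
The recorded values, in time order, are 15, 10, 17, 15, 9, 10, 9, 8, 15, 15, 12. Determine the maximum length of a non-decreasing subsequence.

Let dp[i] be the length of the longest such subsequence ending at index i:
i:      1  2  3  4  5  6  7  8  9 10 11
a[i]:  15 10 17 15  9 10  9  8 15 15 12
dp:     1  1  2  2  1  2  2  1  3  4  3
Maximum dp value is 4.

4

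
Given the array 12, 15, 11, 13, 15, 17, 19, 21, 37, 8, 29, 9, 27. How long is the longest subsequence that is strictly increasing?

7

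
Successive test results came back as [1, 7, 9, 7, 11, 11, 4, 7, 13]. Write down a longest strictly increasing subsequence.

Patience tails give the LIS length; then backtrack through the dp parents:
1 → extends → [1]
7 → extends → [1, 7]
9 → extends → [1, 7, 9]
7 → already a tail → [1, 7, 9]
11 → extends → [1, 7, 9, 11]
11 → already a tail → [1, 7, 9, 11]
4 → replaces 7 → [1, 4, 9, 11]
7 → replaces 9 → [1, 4, 7, 11]
13 → extends → [1, 4, 7, 11, 13]
Length 5; one witness is 1, 7, 9, 11, 13.

1, 7, 9, 11, 13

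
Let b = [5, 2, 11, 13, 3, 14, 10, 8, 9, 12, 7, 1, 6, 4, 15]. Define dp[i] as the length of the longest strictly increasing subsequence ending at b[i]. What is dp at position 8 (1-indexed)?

dp[i] = 1 + max{dp[j] : j<i, b[j]<b[i]} (or 1 if no such j):
i:      1  2  3  4  5  6  7  8  9 10 11 12 13 14 15
b[i]:   5  2 11 13  3 14 10  8  9 12  7  1  6  4 15
dp:     1  1  2  3  2  4  3  3  4  5  3  1  3  3  6
At index 8 the value is 3.

3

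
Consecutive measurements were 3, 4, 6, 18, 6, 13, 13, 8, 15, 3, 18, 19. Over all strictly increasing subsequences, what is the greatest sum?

78

Let S[i] be the best sum of a strictly increasing subsequence ending at i:
i:      1  2  3  4  5  6  7  8  9 10 11 12
a[i]:   3  4  6 18  6 13 13  8 15  3 18 19
S:      3  7 13 31 13 26 26 21 41  3 59 78
Maximum is 78 (e.g. 3 + 4 + 6 + 13 + 15 + 18 + 19).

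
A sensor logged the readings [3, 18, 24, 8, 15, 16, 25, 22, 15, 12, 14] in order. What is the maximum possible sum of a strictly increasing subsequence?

Let S[i] be the best sum of a strictly increasing subsequence ending at i:
i:      1  2  3  4  5  6  7  8  9 10 11
a[i]:   3 18 24  8 15 16 25 22 15 12 14
S:      3 21 45 11 26 42 70 64 26 23 37
Maximum is 70 (e.g. 3 + 18 + 24 + 25).

70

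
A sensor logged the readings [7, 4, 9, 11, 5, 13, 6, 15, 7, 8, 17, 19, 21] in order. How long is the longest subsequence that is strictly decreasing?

2

Let dp[i] be the longest strictly decreasing subsequence ending at i:
i:      1  2  3  4  5  6  7  8  9 10 11 12 13
a[i]:   7  4  9 11  5 13  6 15  7  8 17 19 21
dp:     1  2  1  1  2  1  2  1  2  2  1  1  1
Maximum is 2.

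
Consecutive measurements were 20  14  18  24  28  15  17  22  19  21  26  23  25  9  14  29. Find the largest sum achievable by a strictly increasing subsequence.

Let S[i] be the best sum of a strictly increasing subsequence ending at i:
i:       1   2   3   4   5   6   7   8   9  10  11  12  13  14  15  16
a[i]:   20  14  18  24  28  15  17  22  19  21  26  23  25   9  14  29
S:      20  14  32  56  84  29  46  68  65  86 112 109 134   9  23 163
Maximum is 163 (e.g. 14 + 15 + 17 + 19 + 21 + 23 + 25 + 29).

163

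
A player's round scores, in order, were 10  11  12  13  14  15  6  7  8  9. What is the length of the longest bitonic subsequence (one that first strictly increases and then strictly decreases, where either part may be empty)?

inc[i] = longest strictly increasing subsequence ending at i; dec[i] = longest strictly decreasing subsequence starting at i:
i:      1  2  3  4  5  6  7  8  9 10
a[i]:  10 11 12 13 14 15  6  7  8  9
inc:    1  2  3  4  5  6  1  2  3  4
dec:    2  2  2  2  2  2  1  1  1  1
Best peak at i=6 (value 15): inc=6, dec=2, length 6+2−1 = 7.

7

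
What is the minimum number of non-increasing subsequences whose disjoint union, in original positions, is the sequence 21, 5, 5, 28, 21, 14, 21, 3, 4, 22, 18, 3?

Place each on the leftmost legal pile:
21 → new pile 1 (tops now [21])
5 → pile 1 (tops now [5])
5 → pile 1 (tops now [5])
28 → new pile 2 (tops now [5, 28])
21 → pile 2 (tops now [5, 21])
14 → pile 2 (tops now [5, 14])
21 → new pile 3 (tops now [5, 14, 21])
3 → pile 1 (tops now [3, 14, 21])
4 → pile 2 (tops now [3, 4, 21])
22 → new pile 4 (tops now [3, 4, 21, 22])
18 → pile 3 (tops now [3, 4, 18, 22])
3 → pile 1 (tops now [3, 4, 18, 22])
Four piles.

4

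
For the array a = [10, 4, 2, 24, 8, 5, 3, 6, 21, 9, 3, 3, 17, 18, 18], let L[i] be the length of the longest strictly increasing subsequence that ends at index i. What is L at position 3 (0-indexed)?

2

dp[i] = 1 + max{dp[j] : j<i, a[j]<a[i]} (or 1 if no such j):
i:      0  1  2  3  4  5  6  7  8  9 10 11 12 13 14
a[i]:  10  4  2 24  8  5  3  6 21  9  3  3 17 18 18
dp:     1  1  1  2  2  2  2  3  4  4  2  2  5  6  6
At index 3 the value is 2.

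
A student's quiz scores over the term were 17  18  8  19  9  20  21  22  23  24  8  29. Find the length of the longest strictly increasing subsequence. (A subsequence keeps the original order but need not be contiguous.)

Track the smallest tail for each achievable length (strict):
17 → extends → [17]
18 → extends → [17, 18]
8 → replaces 17 → [8, 18]
19 → extends → [8, 18, 19]
9 → replaces 18 → [8, 9, 19]
20 → extends → [8, 9, 19, 20]
21 → extends → [8, 9, 19, 20, 21]
22 → extends → [8, 9, 19, 20, 21, 22]
23 → extends → [8, 9, 19, 20, 21, 22, 23]
24 → extends → [8, 9, 19, 20, 21, 22, 23, 24]
8 → already a tail → [8, 9, 19, 20, 21, 22, 23, 24]
29 → extends → [8, 9, 19, 20, 21, 22, 23, 24, 29]
Nine tails, so the longest strictly increasing subsequence has length 9 (e.g. 17, 18, 19, 20, 21, 22, 23, 24, 29).

9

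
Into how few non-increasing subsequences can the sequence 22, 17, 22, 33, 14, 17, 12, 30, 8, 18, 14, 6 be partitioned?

3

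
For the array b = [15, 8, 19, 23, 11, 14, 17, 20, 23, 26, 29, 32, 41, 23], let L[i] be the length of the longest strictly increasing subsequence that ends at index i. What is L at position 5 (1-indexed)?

dp[i] = 1 + max{dp[j] : j<i, b[j]<b[i]} (or 1 if no such j):
i:      1  2  3  4  5  6  7  8  9 10 11 12 13 14
b[i]:  15  8 19 23 11 14 17 20 23 26 29 32 41 23
dp:     1  1  2  3  2  3  4  5  6  7  8  9 10  6
At index 5 the value is 2.

2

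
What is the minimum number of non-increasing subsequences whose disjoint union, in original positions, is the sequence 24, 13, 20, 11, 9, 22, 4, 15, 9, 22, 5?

Place each on the leftmost legal pile:
24 → new pile 1 (tops now [24])
13 → pile 1 (tops now [13])
20 → new pile 2 (tops now [13, 20])
11 → pile 1 (tops now [11, 20])
9 → pile 1 (tops now [9, 20])
22 → new pile 3 (tops now [9, 20, 22])
4 → pile 1 (tops now [4, 20, 22])
15 → pile 2 (tops now [4, 15, 22])
9 → pile 2 (tops now [4, 9, 22])
22 → pile 3 (tops now [4, 9, 22])
5 → pile 2 (tops now [4, 5, 22])
Three piles.

3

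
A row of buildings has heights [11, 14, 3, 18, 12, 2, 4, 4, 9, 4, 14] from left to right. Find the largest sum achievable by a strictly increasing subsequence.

Let S[i] be the best sum of a strictly increasing subsequence ending at i:
i:      1  2  3  4  5  6  7  8  9 10 11
a[i]:  11 14  3 18 12  2  4  4  9  4 14
S:     11 25  3 43 23  2  7  7 16  7 37
Maximum is 43 (e.g. 11 + 14 + 18).

43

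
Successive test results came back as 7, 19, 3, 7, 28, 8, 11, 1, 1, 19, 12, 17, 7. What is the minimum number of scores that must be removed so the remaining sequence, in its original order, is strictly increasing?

Fewest deletions = n − (longest strictly increasing subsequence).
Patience tails:
7 → extends → [7]
19 → extends → [7, 19]
3 → replaces 7 → [3, 19]
7 → replaces 19 → [3, 7]
28 → extends → [3, 7, 28]
8 → replaces 28 → [3, 7, 8]
11 → extends → [3, 7, 8, 11]
1 → replaces 3 → [1, 7, 8, 11]
1 → already a tail → [1, 7, 8, 11]
19 → extends → [1, 7, 8, 11, 19]
12 → replaces 19 → [1, 7, 8, 11, 12]
17 → extends → [1, 7, 8, 11, 12, 17]
7 → already a tail → [1, 7, 8, 11, 12, 17]
Longest strictly increasing subsequence has length 6, so deletions = 13 − 6 = 7.

7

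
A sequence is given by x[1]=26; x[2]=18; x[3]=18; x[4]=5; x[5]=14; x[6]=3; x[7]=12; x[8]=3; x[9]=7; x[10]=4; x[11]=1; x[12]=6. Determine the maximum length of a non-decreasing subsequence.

4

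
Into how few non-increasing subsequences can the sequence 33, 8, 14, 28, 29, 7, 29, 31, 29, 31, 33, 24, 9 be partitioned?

6

Place each on the leftmost legal pile:
33 → new pile 1 (tops now [33])
8 → pile 1 (tops now [8])
14 → new pile 2 (tops now [8, 14])
28 → new pile 3 (tops now [8, 14, 28])
29 → new pile 4 (tops now [8, 14, 28, 29])
7 → pile 1 (tops now [7, 14, 28, 29])
29 → pile 4 (tops now [7, 14, 28, 29])
31 → new pile 5 (tops now [7, 14, 28, 29, 31])
29 → pile 4 (tops now [7, 14, 28, 29, 31])
31 → pile 5 (tops now [7, 14, 28, 29, 31])
33 → new pile 6 (tops now [7, 14, 28, 29, 31, 33])
24 → pile 3 (tops now [7, 14, 24, 29, 31, 33])
9 → pile 2 (tops now [7, 9, 24, 29, 31, 33])
Six piles.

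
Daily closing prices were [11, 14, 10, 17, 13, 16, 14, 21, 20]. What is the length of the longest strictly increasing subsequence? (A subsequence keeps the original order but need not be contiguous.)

4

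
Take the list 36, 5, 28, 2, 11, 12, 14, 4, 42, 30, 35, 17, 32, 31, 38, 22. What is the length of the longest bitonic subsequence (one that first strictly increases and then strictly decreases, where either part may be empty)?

9

inc[i] = longest strictly increasing subsequence ending at i; dec[i] = longest strictly decreasing subsequence starting at i:
i:      1  2  3  4  5  6  7  8  9 10 11 12 13 14 15 16
a[i]:  36  5 28  2 11 12 14  4 42 30 35 17 32 31 38 22
inc:    1  1  2  1  2  3  4  2  5  5  6  5  6  6  7  6
dec:    5  2  3  1  2  2  2  1  5  2  4  1  3  2  2  1
Best peak at i=9 (value 42): inc=5, dec=5, length 5+5−1 = 9.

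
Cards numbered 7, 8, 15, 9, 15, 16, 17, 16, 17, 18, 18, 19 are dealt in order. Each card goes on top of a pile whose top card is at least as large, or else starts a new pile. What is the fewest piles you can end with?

Place each on the leftmost legal pile:
7 → new pile 1 (tops now [7])
8 → new pile 2 (tops now [7, 8])
15 → new pile 3 (tops now [7, 8, 15])
9 → pile 3 (tops now [7, 8, 9])
15 → new pile 4 (tops now [7, 8, 9, 15])
16 → new pile 5 (tops now [7, 8, 9, 15, 16])
17 → new pile 6 (tops now [7, 8, 9, 15, 16, 17])
16 → pile 5 (tops now [7, 8, 9, 15, 16, 17])
17 → pile 6 (tops now [7, 8, 9, 15, 16, 17])
18 → new pile 7 (tops now [7, 8, 9, 15, 16, 17, 18])
18 → pile 7 (tops now [7, 8, 9, 15, 16, 17, 18])
19 → new pile 8 (tops now [7, 8, 9, 15, 16, 17, 18, 19])
Eight piles.

8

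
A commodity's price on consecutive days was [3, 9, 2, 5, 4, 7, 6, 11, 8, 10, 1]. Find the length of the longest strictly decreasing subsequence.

Let dp[i] be the longest strictly decreasing subsequence ending at i:
i:      1  2  3  4  5  6  7  8  9 10 11
a[i]:   3  9  2  5  4  7  6 11  8 10  1
dp:     1  1  2  2  3  2  3  1  2  2  4
Maximum is 4.

4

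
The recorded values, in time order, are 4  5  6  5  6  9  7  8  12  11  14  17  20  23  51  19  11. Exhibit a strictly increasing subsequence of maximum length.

4, 5, 6, 7, 8, 12, 14, 17, 20, 23, 51

Patience tails give the LIS length; then backtrack through the dp parents:
4 → extends → [4]
5 → extends → [4, 5]
6 → extends → [4, 5, 6]
5 → already a tail → [4, 5, 6]
6 → already a tail → [4, 5, 6]
9 → extends → [4, 5, 6, 9]
7 → replaces 9 → [4, 5, 6, 7]
8 → extends → [4, 5, 6, 7, 8]
12 → extends → [4, 5, 6, 7, 8, 12]
11 → replaces 12 → [4, 5, 6, 7, 8, 11]
14 → extends → [4, 5, 6, 7, 8, 11, 14]
17 → extends → [4, 5, 6, 7, 8, 11, 14, 17]
20 → extends → [4, 5, 6, 7, 8, 11, 14, 17, 20]
23 → extends → [4, 5, 6, 7, 8, 11, 14, 17, 20, 23]
51 → extends → [4, 5, 6, 7, 8, 11, 14, 17, 20, 23, 51]
19 → replaces 20 → [4, 5, 6, 7, 8, 11, 14, 17, 19, 23, 51]
11 → already a tail → [4, 5, 6, 7, 8, 11, 14, 17, 19, 23, 51]
Length 11; one witness is 4, 5, 6, 7, 8, 12, 14, 17, 20, 23, 51.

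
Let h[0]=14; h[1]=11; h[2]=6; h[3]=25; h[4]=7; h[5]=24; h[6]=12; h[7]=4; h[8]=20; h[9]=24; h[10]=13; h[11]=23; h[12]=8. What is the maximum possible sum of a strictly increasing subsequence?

69

Let S[i] be the best sum of a strictly increasing subsequence ending at i:
i:      0  1  2  3  4  5  6  7  8  9 10 11 12
h[i]:  14 11  6 25  7 24 12  4 20 24 13 23  8
S:     14 11  6 39 13 38 25  4 45 69 38 68 21
Maximum is 69 (e.g. 6 + 7 + 12 + 20 + 24).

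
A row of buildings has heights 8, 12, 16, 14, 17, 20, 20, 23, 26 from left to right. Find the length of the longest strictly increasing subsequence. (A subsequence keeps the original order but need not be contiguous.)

7

Let dp[i] be the length of the longest such subsequence ending at index i:
i:      1  2  3  4  5  6  7  8  9
a[i]:   8 12 16 14 17 20 20 23 26
dp:     1  2  3  3  4  5  5  6  7
Maximum dp value is 7.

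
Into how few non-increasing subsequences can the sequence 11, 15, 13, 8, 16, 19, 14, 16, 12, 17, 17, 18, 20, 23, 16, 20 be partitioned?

8

The minimum number of non-increasing subsequences covering a sequence equals the length of its longest strictly increasing subsequence.
LIS length is 8 (e.g. 11, 13, 14, 16, 17, 18, 20, 23), so 8 piles are needed.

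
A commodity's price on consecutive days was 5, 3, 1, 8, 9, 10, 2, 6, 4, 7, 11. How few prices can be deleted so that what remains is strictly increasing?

6

Fewest deletions = n − (longest strictly increasing subsequence).
Patience tails:
5 → extends → [5]
3 → replaces 5 → [3]
1 → replaces 3 → [1]
8 → extends → [1, 8]
9 → extends → [1, 8, 9]
10 → extends → [1, 8, 9, 10]
2 → replaces 8 → [1, 2, 9, 10]
6 → replaces 9 → [1, 2, 6, 10]
4 → replaces 6 → [1, 2, 4, 10]
7 → replaces 10 → [1, 2, 4, 7]
11 → extends → [1, 2, 4, 7, 11]
Longest strictly increasing subsequence has length 5, so deletions = 11 − 5 = 6.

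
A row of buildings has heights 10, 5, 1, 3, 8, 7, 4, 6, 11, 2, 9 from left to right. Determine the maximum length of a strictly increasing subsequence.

Let dp[i] be the length of the longest such subsequence ending at index i:
i:      1  2  3  4  5  6  7  8  9 10 11
a[i]:  10  5  1  3  8  7  4  6 11  2  9
dp:     1  1  1  2  3  3  3  4  5  2  5
Maximum dp value is 5.

5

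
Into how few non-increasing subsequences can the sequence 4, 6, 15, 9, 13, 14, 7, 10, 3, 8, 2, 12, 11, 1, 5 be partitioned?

5

Place each on the leftmost legal pile:
4 → new pile 1 (tops now [4])
6 → new pile 2 (tops now [4, 6])
15 → new pile 3 (tops now [4, 6, 15])
9 → pile 3 (tops now [4, 6, 9])
13 → new pile 4 (tops now [4, 6, 9, 13])
14 → new pile 5 (tops now [4, 6, 9, 13, 14])
7 → pile 3 (tops now [4, 6, 7, 13, 14])
10 → pile 4 (tops now [4, 6, 7, 10, 14])
3 → pile 1 (tops now [3, 6, 7, 10, 14])
8 → pile 4 (tops now [3, 6, 7, 8, 14])
2 → pile 1 (tops now [2, 6, 7, 8, 14])
12 → pile 5 (tops now [2, 6, 7, 8, 12])
11 → pile 5 (tops now [2, 6, 7, 8, 11])
1 → pile 1 (tops now [1, 6, 7, 8, 11])
5 → pile 2 (tops now [1, 5, 7, 8, 11])
Five piles.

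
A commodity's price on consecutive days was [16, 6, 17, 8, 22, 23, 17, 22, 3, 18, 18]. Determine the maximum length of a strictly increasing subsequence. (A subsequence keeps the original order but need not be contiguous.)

Let dp[i] be the length of the longest such subsequence ending at index i:
i:      1  2  3  4  5  6  7  8  9 10 11
a[i]:  16  6 17  8 22 23 17 22  3 18 18
dp:     1  1  2  2  3  4  3  4  1  4  4
Maximum dp value is 4.

4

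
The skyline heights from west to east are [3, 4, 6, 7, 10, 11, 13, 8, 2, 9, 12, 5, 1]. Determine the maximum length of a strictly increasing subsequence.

Let dp[i] be the length of the longest such subsequence ending at index i:
i:      1  2  3  4  5  6  7  8  9 10 11 12 13
a[i]:   3  4  6  7 10 11 13  8  2  9 12  5  1
dp:     1  2  3  4  5  6  7  5  1  6  7  3  1
Maximum dp value is 7.

7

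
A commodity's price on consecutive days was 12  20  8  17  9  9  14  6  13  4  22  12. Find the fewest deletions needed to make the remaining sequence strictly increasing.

8

Fewest deletions = n − (longest strictly increasing subsequence).
i:      1  2  3  4  5  6  7  8  9 10 11 12
a[i]:  12 20  8 17  9  9 14  6 13  4 22 12
dp:     1  2  1  2  2  2  3  1  3  1  4  3
max dp = 4, so deletions = 12 − 4 = 8.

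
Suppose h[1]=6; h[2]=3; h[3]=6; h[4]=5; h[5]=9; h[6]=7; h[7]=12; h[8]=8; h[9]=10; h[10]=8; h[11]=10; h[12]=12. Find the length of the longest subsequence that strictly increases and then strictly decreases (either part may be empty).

inc[i] = longest strictly increasing subsequence ending at i; dec[i] = longest strictly decreasing subsequence starting at i:
i:      1  2  3  4  5  6  7  8  9 10 11 12
h[i]:   6  3  6  5  9  7 12  8 10  8 10 12
inc:    1  1  2  2  3  3  4  4  5  4  5  6
dec:    2  1  2  1  2  1  3  1  2  1  1  1
Best peak at i=7 (value 12): inc=4, dec=3, length 4+3−1 = 6.

6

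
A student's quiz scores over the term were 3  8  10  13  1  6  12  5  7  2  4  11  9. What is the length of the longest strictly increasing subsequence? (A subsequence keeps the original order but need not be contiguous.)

4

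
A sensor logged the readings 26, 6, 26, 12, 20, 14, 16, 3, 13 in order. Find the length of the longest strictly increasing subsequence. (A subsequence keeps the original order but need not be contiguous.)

Let dp[i] be the length of the longest such subsequence ending at index i:
i:      1  2  3  4  5  6  7  8  9
a[i]:  26  6 26 12 20 14 16  3 13
dp:     1  1  2  2  3  3  4  1  3
Maximum dp value is 4.

4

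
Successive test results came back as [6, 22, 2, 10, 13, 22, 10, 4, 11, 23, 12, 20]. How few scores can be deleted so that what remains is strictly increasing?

7

Fewest deletions = n − (longest strictly increasing subsequence).
i:      1  2  3  4  5  6  7  8  9 10 11 12
a[i]:   6 22  2 10 13 22 10  4 11 23 12 20
dp:     1  2  1  2  3  4  2  2  3  5  4  5
max dp = 5, so deletions = 12 − 5 = 7.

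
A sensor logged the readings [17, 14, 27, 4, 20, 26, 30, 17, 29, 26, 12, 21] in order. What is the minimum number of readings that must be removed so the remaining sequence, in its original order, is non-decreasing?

Fewest deletions = n − (longest non-decreasing subsequence).
Patience tails:
17 → extends → [17]
14 → replaces 17 → [14]
27 → extends → [14, 27]
4 → replaces 14 → [4, 27]
20 → replaces 27 → [4, 20]
26 → extends → [4, 20, 26]
30 → extends → [4, 20, 26, 30]
17 → replaces 20 → [4, 17, 26, 30]
29 → replaces 30 → [4, 17, 26, 29]
26 → replaces 29 → [4, 17, 26, 26]
12 → replaces 17 → [4, 12, 26, 26]
21 → replaces 26 → [4, 12, 21, 26]
Longest non-decreasing subsequence has length 4, so deletions = 12 − 4 = 8.

8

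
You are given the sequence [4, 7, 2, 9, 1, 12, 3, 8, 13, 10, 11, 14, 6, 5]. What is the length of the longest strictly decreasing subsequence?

4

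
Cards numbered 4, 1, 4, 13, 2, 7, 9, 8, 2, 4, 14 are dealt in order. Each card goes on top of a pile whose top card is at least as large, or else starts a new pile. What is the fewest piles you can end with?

Place each on the leftmost legal pile:
4 → new pile 1 (tops now [4])
1 → pile 1 (tops now [1])
4 → new pile 2 (tops now [1, 4])
13 → new pile 3 (tops now [1, 4, 13])
2 → pile 2 (tops now [1, 2, 13])
7 → pile 3 (tops now [1, 2, 7])
9 → new pile 4 (tops now [1, 2, 7, 9])
8 → pile 4 (tops now [1, 2, 7, 8])
2 → pile 2 (tops now [1, 2, 7, 8])
4 → pile 3 (tops now [1, 2, 4, 8])
14 → new pile 5 (tops now [1, 2, 4, 8, 14])
Five piles.

5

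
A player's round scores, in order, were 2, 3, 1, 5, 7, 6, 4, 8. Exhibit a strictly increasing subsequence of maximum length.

Patience tails give the LIS length; then backtrack through the dp parents:
2 → extends → [2]
3 → extends → [2, 3]
1 → replaces 2 → [1, 3]
5 → extends → [1, 3, 5]
7 → extends → [1, 3, 5, 7]
6 → replaces 7 → [1, 3, 5, 6]
4 → replaces 5 → [1, 3, 4, 6]
8 → extends → [1, 3, 4, 6, 8]
Length 5; one witness is 2, 3, 5, 7, 8.

2, 3, 5, 7, 8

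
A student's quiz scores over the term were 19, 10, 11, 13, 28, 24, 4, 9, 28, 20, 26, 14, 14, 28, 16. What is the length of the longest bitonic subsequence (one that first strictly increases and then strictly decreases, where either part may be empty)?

7

inc[i] = longest strictly increasing subsequence ending at i; dec[i] = longest strictly decreasing subsequence starting at i:
i:      1  2  3  4  5  6  7  8  9 10 11 12 13 14 15
a[i]:  19 10 11 13 28 24  4  9 28 20 26 14 14 28 16
inc:    1  1  2  3  4  4  1  2  5  4  5  4  4  6  5
dec:    3  2  2  2  4  3  1  1  3  2  2  1  1  2  1
Best peak at i=5 (value 28): inc=4, dec=4, length 4+4−1 = 7.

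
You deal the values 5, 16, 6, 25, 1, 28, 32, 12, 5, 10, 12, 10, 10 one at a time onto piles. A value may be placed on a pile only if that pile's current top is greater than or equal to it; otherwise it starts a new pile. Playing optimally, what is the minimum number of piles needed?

5

The minimum number of non-increasing subsequences covering a sequence equals the length of its longest strictly increasing subsequence.
LIS length is 5 (e.g. 5, 16, 25, 28, 32), so 5 piles are needed.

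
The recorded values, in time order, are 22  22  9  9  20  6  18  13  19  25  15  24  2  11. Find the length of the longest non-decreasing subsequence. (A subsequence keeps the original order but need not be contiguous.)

5

Let dp[i] be the length of the longest such subsequence ending at index i:
i:      1  2  3  4  5  6  7  8  9 10 11 12 13 14
a[i]:  22 22  9  9 20  6 18 13 19 25 15 24  2 11
dp:     1  2  1  2  3  1  3  3  4  5  4  5  1  3
Maximum dp value is 5.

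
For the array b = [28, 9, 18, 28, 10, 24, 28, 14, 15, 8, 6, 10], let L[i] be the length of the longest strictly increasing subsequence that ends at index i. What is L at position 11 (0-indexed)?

2

dp[i] = 1 + max{dp[j] : j<i, b[j]<b[i]} (or 1 if no such j):
i:      0  1  2  3  4  5  6  7  8  9 10 11
b[i]:  28  9 18 28 10 24 28 14 15  8  6 10
dp:     1  1  2  3  2  3  4  3  4  1  1  2
At index 11 the value is 2.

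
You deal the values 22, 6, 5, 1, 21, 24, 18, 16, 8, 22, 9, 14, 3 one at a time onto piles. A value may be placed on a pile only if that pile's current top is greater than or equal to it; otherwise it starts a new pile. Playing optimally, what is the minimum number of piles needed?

The minimum number of non-increasing subsequences covering a sequence equals the length of its longest strictly increasing subsequence.
LIS length is 4 (e.g. 6, 8, 9, 14), so 4 piles are needed.

4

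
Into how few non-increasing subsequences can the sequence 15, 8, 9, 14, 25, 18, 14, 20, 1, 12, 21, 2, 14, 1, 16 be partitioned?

6

Place each on the leftmost legal pile:
15 → new pile 1 (tops now [15])
8 → pile 1 (tops now [8])
9 → new pile 2 (tops now [8, 9])
14 → new pile 3 (tops now [8, 9, 14])
25 → new pile 4 (tops now [8, 9, 14, 25])
18 → pile 4 (tops now [8, 9, 14, 18])
14 → pile 3 (tops now [8, 9, 14, 18])
20 → new pile 5 (tops now [8, 9, 14, 18, 20])
1 → pile 1 (tops now [1, 9, 14, 18, 20])
12 → pile 3 (tops now [1, 9, 12, 18, 20])
21 → new pile 6 (tops now [1, 9, 12, 18, 20, 21])
2 → pile 2 (tops now [1, 2, 12, 18, 20, 21])
14 → pile 4 (tops now [1, 2, 12, 14, 20, 21])
1 → pile 1 (tops now [1, 2, 12, 14, 20, 21])
16 → pile 5 (tops now [1, 2, 12, 14, 16, 21])
Six piles.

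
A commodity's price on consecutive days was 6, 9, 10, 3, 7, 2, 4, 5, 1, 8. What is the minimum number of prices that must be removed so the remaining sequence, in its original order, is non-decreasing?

6

Fewest deletions = n − (longest non-decreasing subsequence).
i:      1  2  3  4  5  6  7  8  9 10
a[i]:   6  9 10  3  7  2  4  5  1  8
dp:     1  2  3  1  2  1  2  3  1  4
max dp = 4, so deletions = 10 − 4 = 6.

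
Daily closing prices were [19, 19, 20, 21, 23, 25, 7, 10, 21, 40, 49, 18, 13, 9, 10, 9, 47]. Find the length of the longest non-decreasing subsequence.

8

Let dp[i] be the length of the longest such subsequence ending at index i:
i:      1  2  3  4  5  6  7  8  9 10 11 12 13 14 15 16 17
a[i]:  19 19 20 21 23 25  7 10 21 40 49 18 13  9 10  9 47
dp:     1  2  3  4  5  6  1  2  5  7  8  3  3  2  3  3  8
Maximum dp value is 8.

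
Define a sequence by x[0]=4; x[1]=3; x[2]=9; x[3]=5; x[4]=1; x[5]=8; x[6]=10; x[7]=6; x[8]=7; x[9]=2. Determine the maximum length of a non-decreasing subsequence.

4

Track the smallest tail for each achievable length (allowing ties):
4 → extends → [4]
3 → replaces 4 → [3]
9 → extends → [3, 9]
5 → replaces 9 → [3, 5]
1 → replaces 3 → [1, 5]
8 → extends → [1, 5, 8]
10 → extends → [1, 5, 8, 10]
6 → replaces 8 → [1, 5, 6, 10]
7 → replaces 10 → [1, 5, 6, 7]
2 → replaces 5 → [1, 2, 6, 7]
Four tails, so the longest non-decreasing subsequence has length 4 (e.g. 4, 5, 8, 10).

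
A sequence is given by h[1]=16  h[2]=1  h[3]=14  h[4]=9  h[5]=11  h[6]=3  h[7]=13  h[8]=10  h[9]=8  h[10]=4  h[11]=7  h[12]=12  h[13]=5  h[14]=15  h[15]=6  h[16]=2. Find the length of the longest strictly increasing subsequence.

6

Let dp[i] be the length of the longest such subsequence ending at index i:
i:      1  2  3  4  5  6  7  8  9 10 11 12 13 14 15 16
h[i]:  16  1 14  9 11  3 13 10  8  4  7 12  5 15  6  2
dp:     1  1  2  2  3  2  4  3  3  3  4  5  4  6  5  2
Maximum dp value is 6.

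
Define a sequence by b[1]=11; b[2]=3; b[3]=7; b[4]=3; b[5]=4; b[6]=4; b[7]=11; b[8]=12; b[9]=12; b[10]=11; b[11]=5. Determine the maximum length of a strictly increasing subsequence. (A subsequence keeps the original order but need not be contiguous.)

Let dp[i] be the length of the longest such subsequence ending at index i:
i:      1  2  3  4  5  6  7  8  9 10 11
b[i]:  11  3  7  3  4  4 11 12 12 11  5
dp:     1  1  2  1  2  2  3  4  4  3  3
Maximum dp value is 4.

4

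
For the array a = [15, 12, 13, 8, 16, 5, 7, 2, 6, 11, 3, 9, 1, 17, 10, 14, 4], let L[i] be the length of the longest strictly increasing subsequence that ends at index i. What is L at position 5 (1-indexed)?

3

dp[i] = 1 + max{dp[j] : j<i, a[j]<a[i]} (or 1 if no such j):
i:      1  2  3  4  5  6  7  8  9 10 11 12 13 14 15 16 17
a[i]:  15 12 13  8 16  5  7  2  6 11  3  9  1 17 10 14  4
dp:     1  1  2  1  3  1  2  1  2  3  2  3  1  4  4  5  3
At index 5 the value is 3.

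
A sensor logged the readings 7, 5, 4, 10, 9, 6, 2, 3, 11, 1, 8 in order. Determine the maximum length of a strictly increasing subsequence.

Track the smallest tail for each achievable length (strict):
7 → extends → [7]
5 → replaces 7 → [5]
4 → replaces 5 → [4]
10 → extends → [4, 10]
9 → replaces 10 → [4, 9]
6 → replaces 9 → [4, 6]
2 → replaces 4 → [2, 6]
3 → replaces 6 → [2, 3]
11 → extends → [2, 3, 11]
1 → replaces 2 → [1, 3, 11]
8 → replaces 11 → [1, 3, 8]
Three tails, so the longest strictly increasing subsequence has length 3 (e.g. 7, 10, 11).

3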